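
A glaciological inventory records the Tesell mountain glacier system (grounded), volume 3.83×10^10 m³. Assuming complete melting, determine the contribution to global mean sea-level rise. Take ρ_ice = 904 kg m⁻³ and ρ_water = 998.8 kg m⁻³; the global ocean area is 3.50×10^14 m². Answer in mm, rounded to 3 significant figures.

≈ 0.0990 mm

Tesell: 3.83×10^10 m³ × (904/998.8) = 3.466×10^10 m³ of water.
Spread over 3.50×10^14 m² of ocean, Δh = 3.466×10^10 / 3.50×10^14 = 9.90×10^-5 m = 0.0990 mm.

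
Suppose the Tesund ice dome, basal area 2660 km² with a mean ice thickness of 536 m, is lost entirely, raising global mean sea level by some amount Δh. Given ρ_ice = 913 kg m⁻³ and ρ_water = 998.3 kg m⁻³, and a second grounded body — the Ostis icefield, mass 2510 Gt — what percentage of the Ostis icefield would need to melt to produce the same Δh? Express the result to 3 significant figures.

Equal sea-level rise means equal mass of meltwater, i.e. equal mass of ice lost.
Ice mass of Tesund: 1.302×10^15 kg; ice mass of Ostis: 2.510×10^15 kg.
Fraction required = 1.302×10^15 / 2.510×10^15 = 0.519 → 51.9 %.

≈ 51.9 %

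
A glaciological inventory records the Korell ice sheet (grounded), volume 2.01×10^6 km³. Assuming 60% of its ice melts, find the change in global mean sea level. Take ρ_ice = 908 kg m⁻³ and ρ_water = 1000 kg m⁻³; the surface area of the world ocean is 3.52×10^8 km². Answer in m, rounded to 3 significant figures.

≈ 3.11 m

Korell: 0.6 × 2.01×10^6 km³ × (908/1000) = 1.095×10^6 km³ of water.
Spread over 3.52×10^14 m² of ocean, Δh = 1.095×10^15 / 3.52×10^14 = 3.11 m.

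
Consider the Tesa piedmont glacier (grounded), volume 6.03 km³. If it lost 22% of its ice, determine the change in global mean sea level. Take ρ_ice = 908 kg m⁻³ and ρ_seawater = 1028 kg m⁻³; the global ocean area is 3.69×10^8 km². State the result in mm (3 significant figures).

Tesa: 0.22 × 6.03 km³ × (908/1028) = 1.172 km³ of water.
Spread over 3.69×10^14 m² of ocean, Δh = 1.172×10^9 / 3.69×10^14 = 3.18×10^-6 m = 3.18×10^-3 mm.

≈ 3.18×10^-3 mm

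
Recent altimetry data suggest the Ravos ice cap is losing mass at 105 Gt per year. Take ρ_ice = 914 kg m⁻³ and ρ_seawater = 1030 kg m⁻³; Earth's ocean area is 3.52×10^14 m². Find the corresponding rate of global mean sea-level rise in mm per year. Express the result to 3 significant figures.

ρ_w = 1030 kg m⁻³. Annual water volume added = 105 Gt / ρ_w = 1.050×10^14 kg / 1030 kg m⁻³ = 1.019×10^11 m³.
Δh per year = 1.019×10^11 / 3.52×10^14 = 2.90×10^-4 m = 0.290 mm.

≈ 0.290 mm/yr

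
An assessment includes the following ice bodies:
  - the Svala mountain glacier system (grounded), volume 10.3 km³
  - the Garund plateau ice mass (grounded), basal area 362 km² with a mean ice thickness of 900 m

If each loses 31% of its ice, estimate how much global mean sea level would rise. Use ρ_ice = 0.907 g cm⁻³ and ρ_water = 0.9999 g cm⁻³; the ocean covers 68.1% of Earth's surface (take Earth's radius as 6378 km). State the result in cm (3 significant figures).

≈ 0.0271 cm

Svala: 0.31 × 10.3 km³ × (907/999.9) = 2.896 km³ of water.
Garund: ice volume = 362 km² × 900 m = 325.8 km³; 0.31 × 325.8 × (907/999.9) = 91.61 km³ of water.
Total added water ≈ 9.451×10^10 m³ over 3.48×10^14 m² → Δh = 2.71×10^-4 m = 0.0271 cm.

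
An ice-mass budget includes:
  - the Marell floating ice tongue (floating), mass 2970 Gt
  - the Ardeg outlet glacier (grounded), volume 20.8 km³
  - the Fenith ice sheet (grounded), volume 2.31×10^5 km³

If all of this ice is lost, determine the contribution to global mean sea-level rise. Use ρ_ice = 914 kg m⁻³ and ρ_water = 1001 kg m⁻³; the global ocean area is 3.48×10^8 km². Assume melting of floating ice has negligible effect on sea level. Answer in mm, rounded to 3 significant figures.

≈ 606 mm

The Marell floating ice tongue is floating and already displaces its own weight of water, so its melt adds essentially nothing to sea level.
Ardeg: 20.8 km³ × (914/1001) = 18.99 km³ of water.
Fenith: 2.31×10^5 km³ × (914/1001) = 2.109×10^5 km³ of water.
Total added water ≈ 2.109×10^14 m³ over 3.48×10^14 m² → Δh = 0.606 m = 606 mm.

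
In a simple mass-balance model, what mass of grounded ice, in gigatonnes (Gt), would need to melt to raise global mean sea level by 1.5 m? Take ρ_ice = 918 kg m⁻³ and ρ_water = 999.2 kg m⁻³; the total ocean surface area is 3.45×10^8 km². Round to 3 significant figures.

≈ 5.17×10^5 Gt

Required water volume = Δh × A = 1.5 m × 3.45×10^14 m² = 5.175×10^14 m³.
ρ_w = 999.2 kg m⁻³, so the mass of water = 5.175×10^14 m³ × 999.2 kg m⁻³ = 5.171×10^17 kg = 5.17×10^5 Gt (and the same mass of ice, by conservation).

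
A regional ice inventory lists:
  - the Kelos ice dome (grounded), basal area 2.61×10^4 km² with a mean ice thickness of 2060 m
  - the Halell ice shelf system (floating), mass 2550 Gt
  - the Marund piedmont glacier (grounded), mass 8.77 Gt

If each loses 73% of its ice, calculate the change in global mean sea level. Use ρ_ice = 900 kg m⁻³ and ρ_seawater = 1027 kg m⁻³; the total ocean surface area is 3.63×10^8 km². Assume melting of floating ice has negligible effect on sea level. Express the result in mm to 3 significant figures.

≈ 94.8 mm

Kelos: ice volume = 2.61×10^4 km² × 2060 m = 5.377×10^4 km³; 0.73 × 5.377×10^4 × (900/1027) = 3.440×10^4 km³ of water.
The Halell ice shelf system is floating and already displaces its own weight of water, so its melt adds essentially nothing to sea level.
Marund: 0.73 × 8.77 Gt = 6.402×10^12 kg; dividing by ρ_w = 1027 kg m⁻³ gives 6.234×10^9 m³ of water.
Total added water ≈ 3.440×10^13 m³ over 3.63×10^14 m² → Δh = 0.0948 m = 94.8 mm.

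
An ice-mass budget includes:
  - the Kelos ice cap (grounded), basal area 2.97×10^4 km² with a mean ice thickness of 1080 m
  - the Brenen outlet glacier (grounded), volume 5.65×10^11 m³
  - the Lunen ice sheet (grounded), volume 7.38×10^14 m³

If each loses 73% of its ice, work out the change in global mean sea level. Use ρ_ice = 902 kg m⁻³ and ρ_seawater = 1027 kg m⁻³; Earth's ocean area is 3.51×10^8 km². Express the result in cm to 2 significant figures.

Kelos: ice volume = 2.97×10^4 km² × 1080 m = 3.208×10^4 km³; 0.73 × 3.208×10^4 × (902/1027) = 2.057×10^4 km³ of water.
Brenen: 0.73 × 5.65×10^11 m³ × (902/1027) = 3.622×10^11 m³ of water.
Lunen: 0.73 × 7.38×10^14 m³ × (902/1027) = 4.732×10^14 m³ of water.
Total added water ≈ 4.941×10^14 m³ over 3.51×10^14 m² → Δh = 1.41 m = 140 cm.

≈ 140 cm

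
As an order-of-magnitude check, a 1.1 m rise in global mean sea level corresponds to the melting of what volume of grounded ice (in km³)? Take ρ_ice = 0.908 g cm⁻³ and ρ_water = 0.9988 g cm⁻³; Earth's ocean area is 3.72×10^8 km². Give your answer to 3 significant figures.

Required water volume = Δh × A = 1.1 m × 3.72×10^14 m² = 4.092×10^14 m³ = 4.092×10^5 km³.
Ice volume = water volume × ρ_w/ρ_ice = 4.092×10^5 × 998.8/908 = 4.50×10^5 km³.

≈ 4.50×10^5 km³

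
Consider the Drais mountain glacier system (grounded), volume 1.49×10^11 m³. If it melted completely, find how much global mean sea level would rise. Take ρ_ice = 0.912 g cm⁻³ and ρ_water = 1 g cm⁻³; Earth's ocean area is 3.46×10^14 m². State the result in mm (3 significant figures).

≈ 0.393 mm

Drais: 1.49×10^11 m³ × (912/1000) = 1.359×10^11 m³ of water.
Spread over 3.46×10^14 m² of ocean, Δh = 1.359×10^11 / 3.46×10^14 = 3.93×10^-4 m = 0.393 mm.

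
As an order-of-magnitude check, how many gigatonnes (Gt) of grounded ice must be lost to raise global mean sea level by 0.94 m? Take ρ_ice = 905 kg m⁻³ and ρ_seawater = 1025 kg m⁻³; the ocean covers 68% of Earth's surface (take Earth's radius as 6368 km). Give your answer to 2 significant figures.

Required water volume = Δh × A = 0.94 m × 3.47×10^14 m² = 3.257×10^14 m³.
ρ_w = 1025 kg m⁻³, so the mass of water = 3.257×10^14 m³ × 1025 kg m⁻³ = 3.339×10^17 kg = 3.3×10^5 Gt (and the same mass of ice, by conservation).

≈ 3.3×10^5 Gt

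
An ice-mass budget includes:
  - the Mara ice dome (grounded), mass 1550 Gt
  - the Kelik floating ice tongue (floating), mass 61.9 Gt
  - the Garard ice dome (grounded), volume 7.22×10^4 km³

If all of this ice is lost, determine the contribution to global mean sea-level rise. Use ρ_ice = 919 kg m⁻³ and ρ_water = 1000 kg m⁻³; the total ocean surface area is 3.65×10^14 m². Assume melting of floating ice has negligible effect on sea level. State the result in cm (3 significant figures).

≈ 18.6 cm

Mara: 1550 Gt = 1.550×10^15 kg; dividing by ρ_w = 1000 kg m⁻³ gives 1.550×10^12 m³ of water.
The Kelik floating ice tongue is floating and already displaces its own weight of water, so its melt adds essentially nothing to sea level.
Garard: 7.22×10^4 km³ × (919/1000) = 6.635×10^4 km³ of water.
Total added water ≈ 6.790×10^13 m³ over 3.65×10^14 m² → Δh = 0.186 m = 18.6 cm.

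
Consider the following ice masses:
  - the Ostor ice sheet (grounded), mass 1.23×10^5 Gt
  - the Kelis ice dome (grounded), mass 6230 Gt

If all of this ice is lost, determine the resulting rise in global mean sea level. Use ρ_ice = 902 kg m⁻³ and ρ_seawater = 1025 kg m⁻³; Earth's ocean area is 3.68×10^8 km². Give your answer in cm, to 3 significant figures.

Ostor: 1.23×10^5 Gt = 1.230×10^17 kg; dividing by ρ_w = 1025 kg m⁻³ gives 1.200×10^14 m³ of water.
Kelis: 6230 Gt = 6.230×10^15 kg; dividing by ρ_w = 1025 kg m⁻³ gives 6.078×10^12 m³ of water.
Total added water ≈ 1.261×10^14 m³ over 3.68×10^14 m² → Δh = 0.343 m = 34.3 cm.

≈ 34.3 cm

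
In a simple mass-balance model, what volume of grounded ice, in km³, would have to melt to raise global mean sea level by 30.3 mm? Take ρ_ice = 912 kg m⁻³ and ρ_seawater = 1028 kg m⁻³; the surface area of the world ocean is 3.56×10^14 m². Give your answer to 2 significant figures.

≈ 1.2×10^4 km³

Required water volume = Δh × A = 0.0303 m × 3.56×10^14 m² = 1.079×10^13 m³ = 1.079×10^4 km³.
Ice volume = water volume × ρ_w/ρ_ice = 1.079×10^4 × 1028/912 = 1.2×10^4 km³.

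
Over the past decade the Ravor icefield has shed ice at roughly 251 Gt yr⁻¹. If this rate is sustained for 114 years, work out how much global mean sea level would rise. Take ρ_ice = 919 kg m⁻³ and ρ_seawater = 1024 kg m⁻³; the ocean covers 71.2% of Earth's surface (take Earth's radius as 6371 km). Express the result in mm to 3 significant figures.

≈ 76.9 mm

Total mass lost = 251 Gt/yr × 114 yr = 2.861×10^4 Gt = 2.861×10^16 kg.
ρ_w = 1024 kg m⁻³, so water volume = 2.861×10^16 / 1024 = 2.794×10^13 m³.
Δh = 2.794×10^13 / 3.63×10^14 = 0.0769 m = 76.9 mm.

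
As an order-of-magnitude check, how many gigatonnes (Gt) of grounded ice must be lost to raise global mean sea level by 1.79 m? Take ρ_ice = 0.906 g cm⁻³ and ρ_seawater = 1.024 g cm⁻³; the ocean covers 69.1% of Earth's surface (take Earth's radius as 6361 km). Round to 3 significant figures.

Required water volume = Δh × A = 1.79 m × 3.51×10^14 m² = 6.289×10^14 m³.
ρ_w = 1.024 g cm⁻³ = 1024 kg m⁻³, so the mass of water = 6.289×10^14 m³ × 1024 kg m⁻³ = 6.440×10^17 kg = 6.44×10^5 Gt (and the same mass of ice, by conservation).

≈ 6.44×10^5 Gt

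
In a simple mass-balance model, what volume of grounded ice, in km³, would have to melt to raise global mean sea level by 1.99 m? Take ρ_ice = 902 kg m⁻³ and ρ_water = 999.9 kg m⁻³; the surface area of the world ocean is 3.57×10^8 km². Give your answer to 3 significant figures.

Required water volume = Δh × A = 1.99 m × 3.57×10^14 m² = 7.104×10^14 m³ = 7.104×10^5 km³.
Ice volume = water volume × ρ_w/ρ_ice = 7.104×10^5 × 999.9/902 = 7.88×10^5 km³.

≈ 7.88×10^5 km³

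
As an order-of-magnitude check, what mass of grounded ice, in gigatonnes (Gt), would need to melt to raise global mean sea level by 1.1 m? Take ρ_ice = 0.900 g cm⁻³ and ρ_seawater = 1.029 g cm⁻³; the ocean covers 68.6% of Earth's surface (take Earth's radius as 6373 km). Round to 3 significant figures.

Required water volume = Δh × A = 1.1 m × 3.50×10^14 m² = 3.851×10^14 m³.
ρ_w = 1.029 g cm⁻³ = 1029 kg m⁻³, so the mass of water = 3.851×10^14 m³ × 1029 kg m⁻³ = 3.963×10^17 kg = 3.96×10^5 Gt (and the same mass of ice, by conservation).

≈ 3.96×10^5 Gt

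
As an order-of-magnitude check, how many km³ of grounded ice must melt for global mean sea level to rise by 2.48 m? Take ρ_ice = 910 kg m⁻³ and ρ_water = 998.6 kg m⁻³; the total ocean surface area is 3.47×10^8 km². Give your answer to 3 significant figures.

Required water volume = Δh × A = 2.48 m × 3.47×10^14 m² = 8.606×10^14 m³ = 8.606×10^5 km³.
Ice volume = water volume × ρ_w/ρ_ice = 8.606×10^5 × 998.6/910 = 9.44×10^5 km³.

≈ 9.44×10^5 km³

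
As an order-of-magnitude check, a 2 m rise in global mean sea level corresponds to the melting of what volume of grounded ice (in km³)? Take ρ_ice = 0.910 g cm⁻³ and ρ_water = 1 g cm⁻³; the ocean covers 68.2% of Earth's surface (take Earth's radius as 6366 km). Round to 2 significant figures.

≈ 7.6×10^5 km³

Required water volume = Δh × A = 2 m × 3.47×10^14 m² = 6.946×10^14 m³ = 6.946×10^5 km³.
Ice volume = water volume × ρ_w/ρ_ice = 6.946×10^5 × 1000/910 = 7.6×10^5 km³.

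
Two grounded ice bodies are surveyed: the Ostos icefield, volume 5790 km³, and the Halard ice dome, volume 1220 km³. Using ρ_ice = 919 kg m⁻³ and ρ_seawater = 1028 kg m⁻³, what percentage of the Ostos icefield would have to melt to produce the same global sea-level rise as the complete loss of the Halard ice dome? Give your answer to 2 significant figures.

Equal sea-level rise means equal mass of meltwater, i.e. equal mass of ice lost.
Ice mass of Halard: 1.121×10^15 kg; ice mass of Ostos: 5.321×10^15 kg.
Fraction required = 1.121×10^15 / 5.321×10^15 = 0.211 → 21 %.

≈ 21 %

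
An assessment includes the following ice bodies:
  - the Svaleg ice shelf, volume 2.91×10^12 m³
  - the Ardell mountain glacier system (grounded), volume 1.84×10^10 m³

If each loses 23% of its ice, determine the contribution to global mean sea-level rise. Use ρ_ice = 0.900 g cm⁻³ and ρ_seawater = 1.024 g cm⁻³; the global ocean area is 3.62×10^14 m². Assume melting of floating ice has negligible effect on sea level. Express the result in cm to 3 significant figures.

The Svaleg ice shelf is floating and already displaces its own weight of water, so its melt adds essentially nothing to sea level.
Ardell: 0.23 × 1.84×10^10 m³ × (900/1024) = 3.720×10^9 m³ of water.
Total added water ≈ 3.720×10^9 m³ over 3.62×10^14 m² → Δh = 1.03×10^-5 m = 1.03×10^-3 cm.

≈ 1.03×10^-3 cm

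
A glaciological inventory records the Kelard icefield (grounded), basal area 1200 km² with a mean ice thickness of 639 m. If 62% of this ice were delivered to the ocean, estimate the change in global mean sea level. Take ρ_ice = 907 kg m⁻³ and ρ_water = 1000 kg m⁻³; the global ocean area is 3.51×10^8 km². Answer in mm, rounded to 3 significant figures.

Kelard: ice volume = 1200 km² × 639 m = 766.8 km³; 0.62 × 766.8 × (907/1000) = 431.2 km³ of water.
Spread over 3.51×10^14 m² of ocean, Δh = 4.312×10^11 / 3.51×10^14 = 1.23×10^-3 m = 1.23 mm.

≈ 1.23 mm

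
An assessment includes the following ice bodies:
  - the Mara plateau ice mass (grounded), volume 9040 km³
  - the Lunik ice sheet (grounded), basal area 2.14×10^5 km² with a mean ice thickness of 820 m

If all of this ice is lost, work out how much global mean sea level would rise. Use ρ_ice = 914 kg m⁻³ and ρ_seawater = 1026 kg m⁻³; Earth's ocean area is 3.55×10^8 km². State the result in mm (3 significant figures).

≈ 463 mm

Mara: 9040 km³ × (914/1026) = 8053 km³ of water.
Lunik: ice volume = 2.14×10^5 km² × 820 m = 1.755×10^5 km³; 1.755×10^5 × (914/1026) = 1.563×10^5 km³ of water.
Total added water ≈ 1.644×10^14 m³ over 3.55×10^14 m² → Δh = 0.463 m = 463 mm.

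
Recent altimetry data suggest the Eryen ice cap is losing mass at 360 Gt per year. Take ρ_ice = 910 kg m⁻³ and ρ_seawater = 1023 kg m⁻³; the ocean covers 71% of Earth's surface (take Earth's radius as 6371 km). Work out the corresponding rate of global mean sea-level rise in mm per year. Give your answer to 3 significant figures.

ρ_w = 1023 kg m⁻³. Annual water volume added = 360 Gt / ρ_w = 3.600×10^14 kg / 1023 kg m⁻³ = 3.519×10^11 m³.
Δh per year = 3.519×10^11 / 3.62×10^14 = 9.72×10^-4 m = 0.972 mm.

≈ 0.972 mm/yr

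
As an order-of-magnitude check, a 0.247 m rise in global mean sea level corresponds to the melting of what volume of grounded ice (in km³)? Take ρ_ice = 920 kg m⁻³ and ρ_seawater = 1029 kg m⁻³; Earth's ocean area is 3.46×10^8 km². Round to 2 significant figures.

Required water volume = Δh × A = 0.247 m × 3.46×10^14 m² = 8.546×10^13 m³ = 8.546×10^4 km³.
Ice volume = water volume × ρ_w/ρ_ice = 8.546×10^4 × 1029/920 = 9.6×10^4 km³.

≈ 9.6×10^4 km³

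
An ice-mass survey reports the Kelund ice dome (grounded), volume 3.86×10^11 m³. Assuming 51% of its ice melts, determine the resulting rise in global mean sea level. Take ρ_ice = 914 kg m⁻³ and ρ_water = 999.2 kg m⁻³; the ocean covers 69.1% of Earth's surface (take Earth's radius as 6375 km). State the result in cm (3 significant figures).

Kelund: 0.51 × 3.86×10^11 m³ × (914/999.2) = 1.801×10^11 m³ of water.
Spread over 3.53×10^14 m² of ocean, Δh = 1.801×10^11 / 3.53×10^14 = 5.10×10^-4 m = 0.0510 cm.

≈ 0.0510 cm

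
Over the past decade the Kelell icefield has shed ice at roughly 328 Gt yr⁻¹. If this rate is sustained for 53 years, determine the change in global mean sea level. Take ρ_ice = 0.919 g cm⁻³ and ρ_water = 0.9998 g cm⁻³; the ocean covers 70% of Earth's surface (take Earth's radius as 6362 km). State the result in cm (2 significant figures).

≈ 4.9 cm

Total mass lost = 328 Gt/yr × 53 yr = 1.738×10^4 Gt = 1.738×10^16 kg.
ρ_w = 0.9998 g cm⁻³ = 999.8 kg m⁻³, so water volume = 1.738×10^16 / 999.8 = 1.739×10^13 m³.
Δh = 1.739×10^13 / 3.56×10^14 = 0.0488 m = 4.9 cm.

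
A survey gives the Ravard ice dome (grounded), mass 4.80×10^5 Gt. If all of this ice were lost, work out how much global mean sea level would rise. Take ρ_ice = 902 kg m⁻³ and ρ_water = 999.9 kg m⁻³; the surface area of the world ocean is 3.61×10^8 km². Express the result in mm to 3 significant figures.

Ravard: 4.80×10^5 Gt = 4.800×10^17 kg; dividing by ρ_w = 999.9 kg m⁻³ gives 4.800×10^14 m³ of water.
Spread over 3.61×10^14 m² of ocean, Δh = 4.800×10^14 / 3.61×10^14 = 1.33 m = 1330 mm.

≈ 1330 mm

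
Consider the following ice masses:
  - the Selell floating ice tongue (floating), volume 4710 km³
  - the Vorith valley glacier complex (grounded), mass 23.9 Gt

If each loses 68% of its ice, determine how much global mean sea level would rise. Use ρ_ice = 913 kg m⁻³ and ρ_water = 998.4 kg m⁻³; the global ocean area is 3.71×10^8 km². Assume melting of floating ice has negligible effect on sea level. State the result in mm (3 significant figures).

The Selell floating ice tongue is floating and already displaces its own weight of water, so its melt adds essentially nothing to sea level.
Vorith: 0.68 × 23.9 Gt = 1.625×10^13 kg; dividing by ρ_w = 998.4 kg m⁻³ gives 1.628×10^10 m³ of water.
Total added water ≈ 1.628×10^10 m³ over 3.71×10^14 m² → Δh = 4.39×10^-5 m = 0.0439 mm.

≈ 0.0439 mm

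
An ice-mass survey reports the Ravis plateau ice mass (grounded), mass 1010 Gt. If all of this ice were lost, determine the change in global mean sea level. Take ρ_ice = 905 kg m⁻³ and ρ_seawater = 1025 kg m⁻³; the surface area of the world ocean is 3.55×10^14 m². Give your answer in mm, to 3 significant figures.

Ravis: 1010 Gt = 1.010×10^15 kg; dividing by ρ_w = 1025 kg m⁻³ gives 9.854×10^11 m³ of water.
Spread over 3.55×10^14 m² of ocean, Δh = 9.854×10^11 / 3.55×10^14 = 2.78×10^-3 m = 2.78 mm.

≈ 2.78 mm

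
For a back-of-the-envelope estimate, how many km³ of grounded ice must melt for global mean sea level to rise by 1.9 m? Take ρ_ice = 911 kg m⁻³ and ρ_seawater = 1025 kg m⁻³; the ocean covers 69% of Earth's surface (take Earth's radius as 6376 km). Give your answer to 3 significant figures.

Required water volume = Δh × A = 1.9 m × 3.52×10^14 m² = 6.697×10^14 m³ = 6.697×10^5 km³.
Ice volume = water volume × ρ_w/ρ_ice = 6.697×10^5 × 1025/911 = 7.54×10^5 km³.

≈ 7.54×10^5 km³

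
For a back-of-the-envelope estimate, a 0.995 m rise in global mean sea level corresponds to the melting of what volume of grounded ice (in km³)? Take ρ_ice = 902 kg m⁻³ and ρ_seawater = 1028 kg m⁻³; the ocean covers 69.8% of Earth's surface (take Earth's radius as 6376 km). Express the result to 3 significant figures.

Required water volume = Δh × A = 0.995 m × 3.57×10^14 m² = 3.548×10^14 m³ = 3.548×10^5 km³.
Ice volume = water volume × ρ_w/ρ_ice = 3.548×10^5 × 1028/902 = 4.04×10^5 km³.

≈ 4.04×10^5 km³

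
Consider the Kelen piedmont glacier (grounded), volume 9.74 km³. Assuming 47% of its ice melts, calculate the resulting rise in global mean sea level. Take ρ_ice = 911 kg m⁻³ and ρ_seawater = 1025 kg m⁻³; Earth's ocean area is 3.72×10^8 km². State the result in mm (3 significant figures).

≈ 0.0109 mm

Kelen: 0.47 × 9.74 km³ × (911/1025) = 4.069 km³ of water.
Spread over 3.72×10^14 m² of ocean, Δh = 4.069×10^9 / 3.72×10^14 = 1.09×10^-5 m = 0.0109 mm.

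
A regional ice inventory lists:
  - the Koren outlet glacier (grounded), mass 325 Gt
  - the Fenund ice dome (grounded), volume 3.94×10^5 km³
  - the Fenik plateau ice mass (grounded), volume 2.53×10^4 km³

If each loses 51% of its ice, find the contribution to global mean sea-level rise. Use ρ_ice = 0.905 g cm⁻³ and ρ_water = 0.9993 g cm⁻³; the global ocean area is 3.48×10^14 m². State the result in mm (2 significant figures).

≈ 560 mm

Koren: 0.51 × 325 Gt = 1.658×10^14 kg; dividing by ρ_w = 0.9993 g cm⁻³ = 999.3 kg m⁻³ gives 1.659×10^11 m³ of water.
Fenund: 0.51 × 3.94×10^5 km³ × (905/999.3) = 1.820×10^5 km³ of water.
Fenik: 0.51 × 2.53×10^4 km³ × (905/999.3) = 1.169×10^4 km³ of water.
Total added water ≈ 1.938×10^14 m³ over 3.48×10^14 m² → Δh = 0.557 m = 560 mm.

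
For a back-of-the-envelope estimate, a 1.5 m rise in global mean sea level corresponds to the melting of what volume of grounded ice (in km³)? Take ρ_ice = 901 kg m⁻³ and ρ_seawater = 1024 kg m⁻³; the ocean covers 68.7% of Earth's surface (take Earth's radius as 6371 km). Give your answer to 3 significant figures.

≈ 5.97×10^5 km³

Required water volume = Δh × A = 1.5 m × 3.50×10^14 m² = 5.256×10^14 m³ = 5.256×10^5 km³.
Ice volume = water volume × ρ_w/ρ_ice = 5.256×10^5 × 1024/901 = 5.97×10^5 km³.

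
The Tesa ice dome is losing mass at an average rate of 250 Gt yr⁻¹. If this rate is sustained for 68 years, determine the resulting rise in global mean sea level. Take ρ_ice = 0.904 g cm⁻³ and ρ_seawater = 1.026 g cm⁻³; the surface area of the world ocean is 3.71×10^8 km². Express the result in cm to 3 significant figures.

≈ 4.47 cm

Total mass lost = 250 Gt/yr × 68 yr = 1.700×10^4 Gt = 1.700×10^16 kg.
ρ_w = 1.026 g cm⁻³ = 1026 kg m⁻³, so water volume = 1.700×10^16 / 1026 = 1.657×10^13 m³.
Δh = 1.657×10^13 / 3.71×10^14 = 0.0447 m = 4.47 cm.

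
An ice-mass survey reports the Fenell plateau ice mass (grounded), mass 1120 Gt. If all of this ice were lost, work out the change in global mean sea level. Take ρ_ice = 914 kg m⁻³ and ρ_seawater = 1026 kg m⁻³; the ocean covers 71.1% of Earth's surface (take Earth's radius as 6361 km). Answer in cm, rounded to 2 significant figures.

Fenell: 1120 Gt = 1.120×10^15 kg; dividing by ρ_w = 1026 kg m⁻³ gives 1.092×10^12 m³ of water.
Spread over 3.62×10^14 m² of ocean, Δh = 1.092×10^12 / 3.62×10^14 = 3.02×10^-3 m = 0.30 cm.

≈ 0.30 cm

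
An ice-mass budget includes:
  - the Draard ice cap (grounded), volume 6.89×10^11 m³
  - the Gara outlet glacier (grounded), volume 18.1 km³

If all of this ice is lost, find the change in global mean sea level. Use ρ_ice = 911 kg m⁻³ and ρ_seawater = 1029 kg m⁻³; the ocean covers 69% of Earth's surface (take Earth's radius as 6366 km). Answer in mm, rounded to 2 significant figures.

≈ 1.8 mm

Draard: 6.89×10^11 m³ × (911/1029) = 6.100×10^11 m³ of water.
Gara: 18.1 km³ × (911/1029) = 16.02 km³ of water.
Total added water ≈ 6.260×10^11 m³ over 3.51×10^14 m² → Δh = 1.78×10^-3 m = 1.8 mm.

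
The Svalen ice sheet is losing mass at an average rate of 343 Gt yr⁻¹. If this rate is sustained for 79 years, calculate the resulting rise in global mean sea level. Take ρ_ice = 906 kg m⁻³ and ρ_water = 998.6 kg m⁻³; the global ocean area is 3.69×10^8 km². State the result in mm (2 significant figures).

≈ 74 mm

Total mass lost = 343 Gt/yr × 79 yr = 2.710×10^4 Gt = 2.710×10^16 kg.
ρ_w = 998.6 kg m⁻³, so water volume = 2.710×10^16 / 998.6 = 2.713×10^13 m³.
Δh = 2.713×10^13 / 3.69×10^14 = 0.0735 m = 74 mm.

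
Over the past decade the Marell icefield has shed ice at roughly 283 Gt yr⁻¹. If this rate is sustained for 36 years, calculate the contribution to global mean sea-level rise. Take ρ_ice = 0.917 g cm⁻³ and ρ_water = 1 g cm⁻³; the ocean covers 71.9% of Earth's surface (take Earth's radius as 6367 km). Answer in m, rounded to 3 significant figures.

≈ 0.0278 m

Total mass lost = 283 Gt/yr × 36 yr = 1.019×10^4 Gt = 1.019×10^16 kg.
ρ_w = 1 g cm⁻³ = 1000 kg m⁻³, so water volume = 1.019×10^16 / 1000 = 1.019×10^13 m³.
Δh = 1.019×10^13 / 3.66×10^14 = 0.0278 m.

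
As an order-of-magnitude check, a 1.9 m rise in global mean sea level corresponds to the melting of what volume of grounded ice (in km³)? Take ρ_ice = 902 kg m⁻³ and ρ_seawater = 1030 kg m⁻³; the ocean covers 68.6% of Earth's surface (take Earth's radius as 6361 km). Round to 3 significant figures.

Required water volume = Δh × A = 1.9 m × 3.49×10^14 m² = 6.627×10^14 m³ = 6.627×10^5 km³.
Ice volume = water volume × ρ_w/ρ_ice = 6.627×10^5 × 1030/902 = 7.57×10^5 km³.

≈ 7.57×10^5 km³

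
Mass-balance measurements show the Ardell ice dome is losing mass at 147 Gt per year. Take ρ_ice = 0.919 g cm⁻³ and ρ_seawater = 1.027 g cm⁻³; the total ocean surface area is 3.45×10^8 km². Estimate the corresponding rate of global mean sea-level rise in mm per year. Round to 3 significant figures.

≈ 0.415 mm/yr

ρ_w = 1.027 g cm⁻³ = 1027 kg m⁻³. Annual water volume added = 147 Gt / ρ_w = 1.470×10^14 kg / 1027 kg m⁻³ = 1.431×10^11 m³.
Δh per year = 1.431×10^11 / 3.45×10^14 = 4.15×10^-4 m = 0.415 mm.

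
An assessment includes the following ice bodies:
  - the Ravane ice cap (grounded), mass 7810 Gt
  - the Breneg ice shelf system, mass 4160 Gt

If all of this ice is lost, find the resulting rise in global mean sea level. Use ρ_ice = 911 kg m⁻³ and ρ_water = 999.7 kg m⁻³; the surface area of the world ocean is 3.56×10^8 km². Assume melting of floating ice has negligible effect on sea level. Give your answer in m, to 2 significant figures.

≈ 0.022 m

Ravane: 7810 Gt = 7.810×10^15 kg; dividing by ρ_w = 999.7 kg m⁻³ gives 7.812×10^12 m³ of water.
The Breneg ice shelf system is floating and already displaces its own weight of water, so its melt adds essentially nothing to sea level.
Total added water ≈ 7.812×10^12 m³ over 3.56×10^14 m² → Δh = 0.0219 m.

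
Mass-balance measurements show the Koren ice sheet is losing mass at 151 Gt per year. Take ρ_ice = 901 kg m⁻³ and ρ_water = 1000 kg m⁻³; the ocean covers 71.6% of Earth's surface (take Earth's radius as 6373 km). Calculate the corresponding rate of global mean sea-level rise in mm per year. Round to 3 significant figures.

ρ_w = 1000 kg m⁻³. Annual water volume added = 151 Gt / ρ_w = 1.510×10^14 kg / 1000 kg m⁻³ = 1.510×10^11 m³.
Δh per year = 1.510×10^11 / 3.65×10^14 = 4.13×10^-4 m = 0.413 mm.

≈ 0.413 mm/yr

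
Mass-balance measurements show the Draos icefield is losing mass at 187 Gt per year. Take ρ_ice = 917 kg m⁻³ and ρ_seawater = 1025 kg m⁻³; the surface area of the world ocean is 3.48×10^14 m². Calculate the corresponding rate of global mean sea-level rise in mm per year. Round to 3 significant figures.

ρ_w = 1025 kg m⁻³. Annual water volume added = 187 Gt / ρ_w = 1.870×10^14 kg / 1025 kg m⁻³ = 1.824×10^11 m³.
Δh per year = 1.824×10^11 / 3.48×10^14 = 5.24×10^-4 m = 0.524 mm.

≈ 0.524 mm/yr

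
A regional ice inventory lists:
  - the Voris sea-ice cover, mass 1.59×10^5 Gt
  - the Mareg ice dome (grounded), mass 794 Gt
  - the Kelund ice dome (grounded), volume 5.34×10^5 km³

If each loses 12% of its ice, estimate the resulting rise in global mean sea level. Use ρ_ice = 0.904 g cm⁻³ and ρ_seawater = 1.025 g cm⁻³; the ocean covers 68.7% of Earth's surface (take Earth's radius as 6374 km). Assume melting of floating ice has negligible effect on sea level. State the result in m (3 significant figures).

The Voris sea-ice cover is floating and already displaces its own weight of water, so its melt adds essentially nothing to sea level.
Mareg: 0.12 × 794 Gt = 9.528×10^13 kg; dividing by ρ_w = 1.025 g cm⁻³ = 1025 kg m⁻³ gives 9.296×10^10 m³ of water.
Kelund: 0.12 × 5.34×10^5 km³ × (904/1025) = 5.652×10^4 km³ of water.
Total added water ≈ 5.661×10^13 m³ over 3.51×10^14 m² → Δh = 0.161 m.

≈ 0.161 m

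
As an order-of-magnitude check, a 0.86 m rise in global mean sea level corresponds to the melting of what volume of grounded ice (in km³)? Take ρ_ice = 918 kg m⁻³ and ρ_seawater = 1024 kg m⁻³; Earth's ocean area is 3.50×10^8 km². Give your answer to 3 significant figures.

≈ 3.36×10^5 km³

Required water volume = Δh × A = 0.86 m × 3.50×10^14 m² = 3.010×10^14 m³ = 3.010×10^5 km³.
Ice volume = water volume × ρ_w/ρ_ice = 3.010×10^5 × 1024/918 = 3.36×10^5 km³.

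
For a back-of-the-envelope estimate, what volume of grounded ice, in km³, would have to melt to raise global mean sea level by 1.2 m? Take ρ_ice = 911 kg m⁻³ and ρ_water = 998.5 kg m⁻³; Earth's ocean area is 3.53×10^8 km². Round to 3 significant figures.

Required water volume = Δh × A = 1.2 m × 3.53×10^14 m² = 4.236×10^14 m³ = 4.236×10^5 km³.
Ice volume = water volume × ρ_w/ρ_ice = 4.236×10^5 × 998.5/911 = 4.64×10^5 km³.

≈ 4.64×10^5 km³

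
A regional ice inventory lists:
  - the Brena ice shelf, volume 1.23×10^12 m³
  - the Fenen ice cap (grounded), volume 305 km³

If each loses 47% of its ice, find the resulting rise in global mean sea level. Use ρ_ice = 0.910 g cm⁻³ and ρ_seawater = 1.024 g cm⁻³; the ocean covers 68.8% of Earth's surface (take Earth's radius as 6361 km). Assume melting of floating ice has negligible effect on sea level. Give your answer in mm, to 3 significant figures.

The Brena ice shelf is floating and already displaces its own weight of water, so its melt adds essentially nothing to sea level.
Fenen: 0.47 × 305 km³ × (910/1024) = 127.4 km³ of water.
Total added water ≈ 1.274×10^11 m³ over 3.50×10^14 m² → Δh = 3.64×10^-4 m = 0.364 mm.

≈ 0.364 mm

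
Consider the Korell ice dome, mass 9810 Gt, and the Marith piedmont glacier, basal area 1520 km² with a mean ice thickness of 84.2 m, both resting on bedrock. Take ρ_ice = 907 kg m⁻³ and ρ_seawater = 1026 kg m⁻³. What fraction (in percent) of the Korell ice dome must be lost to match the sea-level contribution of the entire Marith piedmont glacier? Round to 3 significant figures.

Equal sea-level rise means equal mass of meltwater, i.e. equal mass of ice lost.
Ice mass of Marith: 1.161×10^14 kg; ice mass of Korell: 9.810×10^15 kg.
Fraction required = 1.161×10^14 / 9.810×10^15 = 0.0118 → 1.18 %.

≈ 1.18 %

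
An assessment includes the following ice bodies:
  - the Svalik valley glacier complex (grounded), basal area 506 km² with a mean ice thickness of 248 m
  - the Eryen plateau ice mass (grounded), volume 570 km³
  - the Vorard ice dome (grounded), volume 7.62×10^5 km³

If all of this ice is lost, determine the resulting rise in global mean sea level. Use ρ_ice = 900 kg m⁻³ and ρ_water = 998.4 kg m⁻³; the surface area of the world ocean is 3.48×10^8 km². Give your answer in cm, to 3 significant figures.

≈ 198 cm

Svalik: ice volume = 506 km² × 248 m = 125.5 km³; 125.5 × (900/998.4) = 113.1 km³ of water.
Eryen: 570 km³ × (900/998.4) = 513.8 km³ of water.
Vorard: 7.62×10^5 km³ × (900/998.4) = 6.869×10^5 km³ of water.
Total added water ≈ 6.875×10^14 m³ over 3.48×10^14 m² → Δh = 1.98 m = 198 cm.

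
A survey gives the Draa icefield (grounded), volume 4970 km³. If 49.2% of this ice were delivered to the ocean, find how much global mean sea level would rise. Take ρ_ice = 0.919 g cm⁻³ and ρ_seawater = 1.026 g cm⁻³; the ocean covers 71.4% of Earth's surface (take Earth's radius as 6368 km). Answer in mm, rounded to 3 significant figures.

Draa: 0.492 × 4970 km³ × (919/1026) = 2190 km³ of water.
Spread over 3.64×10^14 m² of ocean, Δh = 2.190×10^12 / 3.64×10^14 = 6.02×10^-3 m = 6.02 mm.

≈ 6.02 mm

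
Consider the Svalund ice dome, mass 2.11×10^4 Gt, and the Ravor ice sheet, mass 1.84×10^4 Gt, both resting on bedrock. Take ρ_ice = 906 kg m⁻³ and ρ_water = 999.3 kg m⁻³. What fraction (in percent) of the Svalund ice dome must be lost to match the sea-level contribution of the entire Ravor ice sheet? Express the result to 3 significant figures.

Equal sea-level rise means equal mass of meltwater, i.e. equal mass of ice lost.
Ice mass of Ravor: 1.840×10^16 kg; ice mass of Svalund: 2.110×10^16 kg.
Fraction required = 1.840×10^16 / 2.110×10^16 = 0.872 → 87.2 %.

≈ 87.2 %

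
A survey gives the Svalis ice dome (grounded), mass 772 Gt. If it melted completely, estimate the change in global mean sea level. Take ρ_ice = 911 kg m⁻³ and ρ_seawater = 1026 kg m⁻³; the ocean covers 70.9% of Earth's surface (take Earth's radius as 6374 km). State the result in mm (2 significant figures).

Svalis: 772 Gt = 7.720×10^14 kg; dividing by ρ_w = 1026 kg m⁻³ gives 7.524×10^11 m³ of water.
Spread over 3.62×10^14 m² of ocean, Δh = 7.524×10^11 / 3.62×10^14 = 2.08×10^-3 m = 2.1 mm.

≈ 2.1 mm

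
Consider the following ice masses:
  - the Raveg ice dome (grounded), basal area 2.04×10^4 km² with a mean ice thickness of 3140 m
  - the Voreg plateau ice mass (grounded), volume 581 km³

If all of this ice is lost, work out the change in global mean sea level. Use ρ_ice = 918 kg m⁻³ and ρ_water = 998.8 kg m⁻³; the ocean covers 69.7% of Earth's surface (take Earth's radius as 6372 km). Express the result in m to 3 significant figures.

≈ 0.167 m

Raveg: ice volume = 2.04×10^4 km² × 3140 m = 6.406×10^4 km³; 6.406×10^4 × (918/998.8) = 5.887×10^4 km³ of water.
Voreg: 581 km³ × (918/998.8) = 534.0 km³ of water.
Total added water ≈ 5.941×10^13 m³ over 3.56×10^14 m² → Δh = 0.167 m.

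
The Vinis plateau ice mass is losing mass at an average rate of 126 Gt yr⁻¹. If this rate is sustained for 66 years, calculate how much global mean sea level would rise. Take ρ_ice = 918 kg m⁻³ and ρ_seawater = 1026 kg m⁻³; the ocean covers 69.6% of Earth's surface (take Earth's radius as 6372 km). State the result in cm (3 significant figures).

Total mass lost = 126 Gt/yr × 66 yr = 8316 Gt = 8.316×10^15 kg.
ρ_w = 1026 kg m⁻³, so water volume = 8.316×10^15 / 1026 = 8.105×10^12 m³.
Δh = 8.105×10^12 / 3.55×10^14 = 0.0228 m = 2.28 cm.

≈ 2.28 cm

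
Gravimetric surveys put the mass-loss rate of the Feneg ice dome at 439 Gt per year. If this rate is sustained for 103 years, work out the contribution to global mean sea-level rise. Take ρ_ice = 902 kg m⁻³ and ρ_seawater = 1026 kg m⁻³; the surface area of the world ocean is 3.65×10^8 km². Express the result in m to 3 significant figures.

≈ 0.121 m

Total mass lost = 439 Gt/yr × 103 yr = 4.522×10^4 Gt = 4.522×10^16 kg.
ρ_w = 1026 kg m⁻³, so water volume = 4.522×10^16 / 1026 = 4.407×10^13 m³.
Δh = 4.407×10^13 / 3.65×10^14 = 0.121 m.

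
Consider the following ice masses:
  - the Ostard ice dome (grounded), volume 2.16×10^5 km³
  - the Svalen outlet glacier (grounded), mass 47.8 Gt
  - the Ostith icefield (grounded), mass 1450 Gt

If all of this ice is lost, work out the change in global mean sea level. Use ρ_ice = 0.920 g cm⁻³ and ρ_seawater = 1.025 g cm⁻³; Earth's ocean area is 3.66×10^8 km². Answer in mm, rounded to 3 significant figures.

Ostard: 2.16×10^5 km³ × (920/1025) = 1.939×10^5 km³ of water.
Svalen: 47.8 Gt = 4.780×10^13 kg; dividing by ρ_w = 1.025 g cm⁻³ = 1025 kg m⁻³ gives 4.663×10^10 m³ of water.
Ostith: 1450 Gt = 1.450×10^15 kg; dividing by ρ_w = 1025 kg m⁻³ gives 1.415×10^12 m³ of water.
Total added water ≈ 1.953×10^14 m³ over 3.66×10^14 m² → Δh = 0.534 m = 534 mm.

≈ 534 mm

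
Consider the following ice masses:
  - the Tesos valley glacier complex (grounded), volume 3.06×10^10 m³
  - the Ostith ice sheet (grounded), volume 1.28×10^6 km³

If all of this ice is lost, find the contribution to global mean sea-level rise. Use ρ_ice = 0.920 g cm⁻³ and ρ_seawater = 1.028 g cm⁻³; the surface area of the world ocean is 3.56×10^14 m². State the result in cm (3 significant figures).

Tesos: 3.06×10^10 m³ × (920/1028) = 2.739×10^10 m³ of water.
Ostith: 1.28×10^6 km³ × (920/1028) = 1.146×10^6 km³ of water.
Total added water ≈ 1.146×10^15 m³ over 3.56×10^14 m² → Δh = 3.22 m = 322 cm.

≈ 322 cm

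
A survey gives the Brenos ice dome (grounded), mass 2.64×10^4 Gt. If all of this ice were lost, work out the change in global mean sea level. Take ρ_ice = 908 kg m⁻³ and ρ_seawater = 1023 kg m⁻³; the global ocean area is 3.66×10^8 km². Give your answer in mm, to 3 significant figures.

≈ 70.5 mm

Brenos: 2.64×10^4 Gt = 2.640×10^16 kg; dividing by ρ_w = 1023 kg m⁻³ gives 2.581×10^13 m³ of water.
Spread over 3.66×10^14 m² of ocean, Δh = 2.581×10^13 / 3.66×10^14 = 0.0705 m = 70.5 mm.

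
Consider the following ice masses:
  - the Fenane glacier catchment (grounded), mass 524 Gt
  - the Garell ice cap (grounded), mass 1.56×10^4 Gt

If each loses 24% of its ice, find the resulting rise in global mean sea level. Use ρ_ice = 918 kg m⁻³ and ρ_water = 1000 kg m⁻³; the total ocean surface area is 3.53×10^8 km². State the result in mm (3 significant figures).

≈ 11.0 mm

Fenane: 0.24 × 524 Gt = 1.258×10^14 kg; dividing by ρ_w = 1000 kg m⁻³ gives 1.258×10^11 m³ of water.
Garell: 0.24 × 1.56×10^4 Gt = 3.744×10^15 kg; dividing by ρ_w = 1000 kg m⁻³ gives 3.744×10^12 m³ of water.
Total added water ≈ 3.870×10^12 m³ over 3.53×10^14 m² → Δh = 0.0110 m = 11.0 mm.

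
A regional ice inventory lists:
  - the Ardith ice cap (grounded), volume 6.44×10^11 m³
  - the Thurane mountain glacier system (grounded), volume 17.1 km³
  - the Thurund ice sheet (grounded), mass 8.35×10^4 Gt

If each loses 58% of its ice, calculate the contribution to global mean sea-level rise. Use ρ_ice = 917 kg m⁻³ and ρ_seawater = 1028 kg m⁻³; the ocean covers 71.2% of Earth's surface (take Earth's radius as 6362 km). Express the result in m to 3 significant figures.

≈ 0.131 m

Ardith: 0.58 × 6.44×10^11 m³ × (917/1028) = 3.332×10^11 m³ of water.
Thurane: 0.58 × 17.1 km³ × (917/1028) = 8.847 km³ of water.
Thurund: 0.58 × 8.35×10^4 Gt = 4.843×10^16 kg; dividing by ρ_w = 1028 kg m⁻³ gives 4.711×10^13 m³ of water.
Total added water ≈ 4.745×10^13 m³ over 3.62×10^14 m² → Δh = 0.131 m.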